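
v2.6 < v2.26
True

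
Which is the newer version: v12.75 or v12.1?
v12.75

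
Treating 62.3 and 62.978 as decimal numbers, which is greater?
62.978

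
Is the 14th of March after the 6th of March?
Yes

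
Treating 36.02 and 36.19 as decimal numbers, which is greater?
36.19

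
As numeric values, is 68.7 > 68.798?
False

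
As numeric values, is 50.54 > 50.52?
True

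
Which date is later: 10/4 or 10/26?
10/26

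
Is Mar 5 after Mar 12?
No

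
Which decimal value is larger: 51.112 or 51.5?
51.5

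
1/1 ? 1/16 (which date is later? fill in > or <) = <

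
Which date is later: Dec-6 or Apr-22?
Dec-6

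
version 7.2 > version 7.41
False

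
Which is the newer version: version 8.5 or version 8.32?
version 8.32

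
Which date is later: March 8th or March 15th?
March 15th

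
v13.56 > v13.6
True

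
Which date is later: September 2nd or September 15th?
September 15th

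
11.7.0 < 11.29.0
True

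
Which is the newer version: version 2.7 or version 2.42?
version 2.42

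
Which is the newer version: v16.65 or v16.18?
v16.65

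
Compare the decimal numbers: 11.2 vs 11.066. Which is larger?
11.2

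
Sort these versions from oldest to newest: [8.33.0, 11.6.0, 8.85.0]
[8.33.0, 8.85.0, 11.6.0]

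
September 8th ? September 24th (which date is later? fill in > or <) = <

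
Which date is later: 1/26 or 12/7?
12/7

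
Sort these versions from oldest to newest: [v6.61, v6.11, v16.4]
[v6.11, v6.61, v16.4]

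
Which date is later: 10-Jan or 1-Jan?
10-Jan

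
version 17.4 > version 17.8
False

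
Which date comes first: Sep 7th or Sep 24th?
Sep 7th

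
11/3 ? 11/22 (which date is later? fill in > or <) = <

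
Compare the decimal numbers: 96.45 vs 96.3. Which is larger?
96.45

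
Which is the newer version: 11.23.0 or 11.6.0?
11.23.0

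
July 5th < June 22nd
False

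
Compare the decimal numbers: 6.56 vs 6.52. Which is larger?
6.56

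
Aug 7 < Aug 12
True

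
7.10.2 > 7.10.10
False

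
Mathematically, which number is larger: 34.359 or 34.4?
34.4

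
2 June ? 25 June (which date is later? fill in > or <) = <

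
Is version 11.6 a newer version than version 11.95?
No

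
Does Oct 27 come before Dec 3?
Yes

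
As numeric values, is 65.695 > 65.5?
True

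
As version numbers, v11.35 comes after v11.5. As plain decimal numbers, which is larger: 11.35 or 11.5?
11.5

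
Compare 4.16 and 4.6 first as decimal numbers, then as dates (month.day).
As decimals: 4.16 < 4.6. As dates: 4/16 is later than 4/6 (day 16 > day 6).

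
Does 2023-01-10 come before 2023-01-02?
No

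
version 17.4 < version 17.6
True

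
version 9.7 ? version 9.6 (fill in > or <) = >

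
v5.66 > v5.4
True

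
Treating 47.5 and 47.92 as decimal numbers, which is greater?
47.92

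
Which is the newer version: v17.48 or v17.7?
v17.48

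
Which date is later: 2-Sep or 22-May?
2-Sep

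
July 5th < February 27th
False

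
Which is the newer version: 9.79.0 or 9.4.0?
9.79.0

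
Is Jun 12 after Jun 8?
Yes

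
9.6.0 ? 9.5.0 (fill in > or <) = >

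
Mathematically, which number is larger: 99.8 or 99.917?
99.917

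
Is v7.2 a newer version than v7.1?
Yes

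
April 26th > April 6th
True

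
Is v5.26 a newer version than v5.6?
Yes. Version numbers are compared segment by segment as integers, not as decimals: minor version 26 > 6, so v5.26 > v5.6 (even though the decimal 5.26 < 5.6).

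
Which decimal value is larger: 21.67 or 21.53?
21.67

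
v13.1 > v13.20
False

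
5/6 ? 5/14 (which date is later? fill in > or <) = <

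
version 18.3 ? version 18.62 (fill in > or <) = <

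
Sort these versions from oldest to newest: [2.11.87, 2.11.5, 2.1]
[2.1, 2.11.5, 2.11.87]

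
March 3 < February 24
False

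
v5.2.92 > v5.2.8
True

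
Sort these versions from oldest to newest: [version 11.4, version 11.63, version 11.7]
[version 11.4, version 11.7, version 11.63]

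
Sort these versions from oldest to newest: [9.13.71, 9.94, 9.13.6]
[9.13.6, 9.13.71, 9.94]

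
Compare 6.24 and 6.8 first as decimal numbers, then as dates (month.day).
As decimals: 6.24 < 6.8. As dates: 6/24 is later than 6/8 (day 24 > day 8).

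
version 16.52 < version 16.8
False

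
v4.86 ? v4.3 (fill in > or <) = >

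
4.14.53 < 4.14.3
False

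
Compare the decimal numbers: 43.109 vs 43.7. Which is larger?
43.7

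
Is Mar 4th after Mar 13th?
No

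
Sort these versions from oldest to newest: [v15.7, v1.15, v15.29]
[v1.15, v15.7, v15.29]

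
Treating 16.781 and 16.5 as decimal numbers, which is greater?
16.781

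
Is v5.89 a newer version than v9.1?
No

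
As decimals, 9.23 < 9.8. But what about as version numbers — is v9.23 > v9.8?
True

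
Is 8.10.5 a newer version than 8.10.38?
No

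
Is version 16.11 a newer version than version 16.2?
Yes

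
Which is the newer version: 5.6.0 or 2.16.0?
5.6.0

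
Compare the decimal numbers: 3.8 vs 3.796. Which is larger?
3.8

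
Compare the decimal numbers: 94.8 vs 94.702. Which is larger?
94.8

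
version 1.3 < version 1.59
True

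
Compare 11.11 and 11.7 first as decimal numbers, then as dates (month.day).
As decimals: 11.11 < 11.7. As dates: 11/11 is later than 11/7 (day 11 > day 7).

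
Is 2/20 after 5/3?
No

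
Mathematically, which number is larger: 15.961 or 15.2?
15.961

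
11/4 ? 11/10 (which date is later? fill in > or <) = <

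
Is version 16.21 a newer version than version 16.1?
Yes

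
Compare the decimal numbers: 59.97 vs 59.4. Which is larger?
59.97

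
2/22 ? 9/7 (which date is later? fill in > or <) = <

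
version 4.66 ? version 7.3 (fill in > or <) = <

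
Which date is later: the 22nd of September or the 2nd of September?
the 22nd of September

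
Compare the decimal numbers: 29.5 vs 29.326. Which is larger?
29.5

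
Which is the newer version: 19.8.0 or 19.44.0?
19.44.0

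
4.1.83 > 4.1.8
True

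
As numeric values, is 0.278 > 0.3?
False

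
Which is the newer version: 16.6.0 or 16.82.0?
16.82.0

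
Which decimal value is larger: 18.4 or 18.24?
18.4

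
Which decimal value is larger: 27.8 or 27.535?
27.8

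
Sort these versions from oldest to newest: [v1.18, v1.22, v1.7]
[v1.7, v1.18, v1.22]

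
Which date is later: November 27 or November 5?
November 27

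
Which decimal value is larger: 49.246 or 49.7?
49.7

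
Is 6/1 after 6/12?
No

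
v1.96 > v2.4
False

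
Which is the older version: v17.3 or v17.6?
v17.3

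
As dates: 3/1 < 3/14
True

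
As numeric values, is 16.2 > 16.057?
True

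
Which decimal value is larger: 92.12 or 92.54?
92.54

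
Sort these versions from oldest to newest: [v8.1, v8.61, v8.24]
[v8.1, v8.24, v8.61]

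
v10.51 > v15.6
False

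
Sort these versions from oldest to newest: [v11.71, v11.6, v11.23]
[v11.6, v11.23, v11.71]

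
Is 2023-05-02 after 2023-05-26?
No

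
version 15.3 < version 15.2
False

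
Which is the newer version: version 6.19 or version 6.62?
version 6.62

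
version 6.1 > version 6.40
False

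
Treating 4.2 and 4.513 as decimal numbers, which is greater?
4.513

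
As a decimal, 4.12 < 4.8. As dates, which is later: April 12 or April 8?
April 12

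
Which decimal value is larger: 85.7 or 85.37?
85.7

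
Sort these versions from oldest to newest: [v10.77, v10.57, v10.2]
[v10.2, v10.57, v10.77]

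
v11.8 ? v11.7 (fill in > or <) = >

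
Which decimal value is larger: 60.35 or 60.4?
60.4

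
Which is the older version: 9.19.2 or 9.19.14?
9.19.2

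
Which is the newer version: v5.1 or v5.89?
v5.89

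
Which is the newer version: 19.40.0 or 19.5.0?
19.40.0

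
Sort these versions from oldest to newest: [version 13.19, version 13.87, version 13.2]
[version 13.2, version 13.19, version 13.87]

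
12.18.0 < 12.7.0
False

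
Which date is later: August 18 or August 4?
August 18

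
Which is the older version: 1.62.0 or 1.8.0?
1.8.0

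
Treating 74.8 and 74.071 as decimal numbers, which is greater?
74.8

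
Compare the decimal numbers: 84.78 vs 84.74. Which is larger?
84.78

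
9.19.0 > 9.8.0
True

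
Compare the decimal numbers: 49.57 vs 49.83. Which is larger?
49.83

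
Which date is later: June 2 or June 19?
June 19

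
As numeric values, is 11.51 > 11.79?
False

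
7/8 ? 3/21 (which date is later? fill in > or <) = >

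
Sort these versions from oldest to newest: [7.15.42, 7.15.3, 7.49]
[7.15.3, 7.15.42, 7.49]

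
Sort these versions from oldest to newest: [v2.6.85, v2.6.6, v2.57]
[v2.6.6, v2.6.85, v2.57]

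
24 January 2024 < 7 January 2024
False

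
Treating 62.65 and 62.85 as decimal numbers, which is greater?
62.85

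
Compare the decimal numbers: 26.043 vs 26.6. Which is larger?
26.6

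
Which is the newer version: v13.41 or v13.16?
v13.41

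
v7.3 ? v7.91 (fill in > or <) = <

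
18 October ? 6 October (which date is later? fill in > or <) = >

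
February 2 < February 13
True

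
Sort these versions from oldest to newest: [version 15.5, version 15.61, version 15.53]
[version 15.5, version 15.53, version 15.61]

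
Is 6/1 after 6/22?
No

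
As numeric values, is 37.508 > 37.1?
True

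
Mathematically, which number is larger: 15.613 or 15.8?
15.8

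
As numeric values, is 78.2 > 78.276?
False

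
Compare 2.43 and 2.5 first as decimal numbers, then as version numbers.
As decimals: 2.43 < 2.5. As versions: v2.43 > v2.5 (minor version 43 > 5).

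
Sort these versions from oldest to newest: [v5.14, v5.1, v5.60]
[v5.1, v5.14, v5.60]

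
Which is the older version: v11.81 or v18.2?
v11.81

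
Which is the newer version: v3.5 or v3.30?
v3.30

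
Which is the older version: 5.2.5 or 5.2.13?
5.2.5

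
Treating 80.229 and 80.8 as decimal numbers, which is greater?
80.8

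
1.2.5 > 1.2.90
False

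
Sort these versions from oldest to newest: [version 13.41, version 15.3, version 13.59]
[version 13.41, version 13.59, version 15.3]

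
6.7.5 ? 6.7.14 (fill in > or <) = <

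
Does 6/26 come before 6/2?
No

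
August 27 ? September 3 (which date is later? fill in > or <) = <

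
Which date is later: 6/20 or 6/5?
6/20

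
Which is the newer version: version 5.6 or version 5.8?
version 5.8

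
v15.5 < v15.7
True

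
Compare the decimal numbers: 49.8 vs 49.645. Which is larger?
49.8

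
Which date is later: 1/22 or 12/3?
12/3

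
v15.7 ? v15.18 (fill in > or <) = <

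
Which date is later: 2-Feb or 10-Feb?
10-Feb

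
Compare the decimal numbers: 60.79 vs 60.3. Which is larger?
60.79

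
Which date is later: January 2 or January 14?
January 14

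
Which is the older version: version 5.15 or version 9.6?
version 5.15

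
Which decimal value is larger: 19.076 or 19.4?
19.4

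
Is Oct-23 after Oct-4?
Yes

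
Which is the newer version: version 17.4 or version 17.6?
version 17.6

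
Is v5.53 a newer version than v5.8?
Yes. Version numbers are compared segment by segment as integers, not as decimals: minor version 53 > 8, so v5.53 > v5.8 (even though the decimal 5.53 < 5.8).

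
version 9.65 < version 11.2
True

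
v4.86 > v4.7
True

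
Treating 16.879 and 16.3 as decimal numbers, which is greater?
16.879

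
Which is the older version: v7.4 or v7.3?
v7.3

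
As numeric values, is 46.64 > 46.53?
True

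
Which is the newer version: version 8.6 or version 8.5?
version 8.6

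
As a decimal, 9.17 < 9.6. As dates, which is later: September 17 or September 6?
September 17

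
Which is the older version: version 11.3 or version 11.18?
version 11.3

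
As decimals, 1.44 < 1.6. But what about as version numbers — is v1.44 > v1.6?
True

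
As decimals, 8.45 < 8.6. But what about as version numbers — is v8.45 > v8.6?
True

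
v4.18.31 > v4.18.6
True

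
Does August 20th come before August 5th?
No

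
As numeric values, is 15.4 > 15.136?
True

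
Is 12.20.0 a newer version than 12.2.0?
Yes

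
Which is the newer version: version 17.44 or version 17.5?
version 17.44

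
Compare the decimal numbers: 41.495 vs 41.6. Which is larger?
41.6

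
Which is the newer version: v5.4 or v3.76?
v5.4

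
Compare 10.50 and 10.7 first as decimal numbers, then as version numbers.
As decimals: 10.50 < 10.7. As versions: v10.50 > v10.7 (minor version 50 > 7).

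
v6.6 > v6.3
True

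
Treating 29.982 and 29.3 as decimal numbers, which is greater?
29.982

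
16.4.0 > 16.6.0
False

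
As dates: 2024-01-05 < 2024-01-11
True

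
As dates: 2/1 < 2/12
True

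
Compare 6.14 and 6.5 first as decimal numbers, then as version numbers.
As decimals: 6.14 < 6.5. As versions: v6.14 > v6.5 (minor version 14 > 5).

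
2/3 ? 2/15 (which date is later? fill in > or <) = <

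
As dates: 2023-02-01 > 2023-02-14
False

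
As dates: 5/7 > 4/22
True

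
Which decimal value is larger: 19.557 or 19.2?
19.557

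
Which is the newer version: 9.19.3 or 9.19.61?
9.19.61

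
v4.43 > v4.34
True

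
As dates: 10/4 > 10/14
False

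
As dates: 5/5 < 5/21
True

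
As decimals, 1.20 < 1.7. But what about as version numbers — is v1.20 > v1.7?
True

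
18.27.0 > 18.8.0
True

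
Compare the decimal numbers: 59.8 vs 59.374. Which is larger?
59.8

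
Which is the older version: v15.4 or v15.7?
v15.4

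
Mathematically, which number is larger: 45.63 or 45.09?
45.63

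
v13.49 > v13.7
True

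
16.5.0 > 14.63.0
True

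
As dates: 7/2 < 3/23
False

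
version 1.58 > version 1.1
True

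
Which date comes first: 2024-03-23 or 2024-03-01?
2024-03-01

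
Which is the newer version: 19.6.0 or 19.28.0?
19.28.0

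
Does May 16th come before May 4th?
No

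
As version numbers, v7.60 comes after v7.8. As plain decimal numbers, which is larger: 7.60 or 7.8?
7.8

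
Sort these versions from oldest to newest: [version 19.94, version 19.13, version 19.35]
[version 19.13, version 19.35, version 19.94]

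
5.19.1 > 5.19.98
False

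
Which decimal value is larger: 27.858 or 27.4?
27.858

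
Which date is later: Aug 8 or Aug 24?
Aug 24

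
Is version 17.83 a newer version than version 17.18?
Yes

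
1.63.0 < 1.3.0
False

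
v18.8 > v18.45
False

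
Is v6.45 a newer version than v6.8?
Yes. Version numbers are compared segment by segment as integers, not as decimals: minor version 45 > 8, so v6.45 > v6.8 (even though the decimal 6.45 < 6.8).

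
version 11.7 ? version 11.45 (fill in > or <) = <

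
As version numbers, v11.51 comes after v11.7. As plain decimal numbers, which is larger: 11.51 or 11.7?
11.7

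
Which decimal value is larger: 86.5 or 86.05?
86.5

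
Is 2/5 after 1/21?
Yes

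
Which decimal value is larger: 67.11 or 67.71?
67.71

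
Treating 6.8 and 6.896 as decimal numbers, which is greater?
6.896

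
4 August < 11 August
True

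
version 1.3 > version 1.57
False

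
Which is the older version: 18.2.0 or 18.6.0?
18.2.0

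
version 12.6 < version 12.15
True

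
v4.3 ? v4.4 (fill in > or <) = <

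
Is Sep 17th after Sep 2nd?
Yes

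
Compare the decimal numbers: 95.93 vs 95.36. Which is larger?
95.93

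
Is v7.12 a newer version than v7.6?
Yes. Version numbers are compared segment by segment as integers, not as decimals: minor version 12 > 6, so v7.12 > v7.6 (even though the decimal 7.12 < 7.6).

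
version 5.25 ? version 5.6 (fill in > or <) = >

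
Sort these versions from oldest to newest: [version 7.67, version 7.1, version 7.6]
[version 7.1, version 7.6, version 7.67]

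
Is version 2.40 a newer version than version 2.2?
Yes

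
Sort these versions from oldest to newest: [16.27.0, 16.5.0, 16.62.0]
[16.5.0, 16.27.0, 16.62.0]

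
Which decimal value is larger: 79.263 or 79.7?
79.7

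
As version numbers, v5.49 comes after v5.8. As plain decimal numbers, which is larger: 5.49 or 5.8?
5.8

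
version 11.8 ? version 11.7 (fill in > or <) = >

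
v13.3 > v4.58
True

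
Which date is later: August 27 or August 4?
August 27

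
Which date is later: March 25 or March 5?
March 25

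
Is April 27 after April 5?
Yes. Day 27 comes after day 5 in April — this is a date comparison, not a decimal one (the decimal 4.27 would be smaller than 4.5).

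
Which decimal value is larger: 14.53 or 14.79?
14.79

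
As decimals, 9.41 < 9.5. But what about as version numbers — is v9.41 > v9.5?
True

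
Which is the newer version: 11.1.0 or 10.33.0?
11.1.0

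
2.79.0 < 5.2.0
True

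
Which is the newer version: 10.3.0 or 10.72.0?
10.72.0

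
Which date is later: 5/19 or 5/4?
5/19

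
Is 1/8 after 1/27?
No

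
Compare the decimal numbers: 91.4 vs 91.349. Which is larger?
91.4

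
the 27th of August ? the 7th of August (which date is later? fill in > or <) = >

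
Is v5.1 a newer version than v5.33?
No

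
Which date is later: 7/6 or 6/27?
7/6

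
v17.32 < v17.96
True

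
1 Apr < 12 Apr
True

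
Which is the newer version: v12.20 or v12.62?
v12.62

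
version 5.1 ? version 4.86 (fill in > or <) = >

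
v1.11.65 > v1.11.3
True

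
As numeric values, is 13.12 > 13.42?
False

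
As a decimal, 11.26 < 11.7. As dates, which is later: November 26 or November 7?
November 26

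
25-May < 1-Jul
True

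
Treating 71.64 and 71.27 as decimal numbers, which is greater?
71.64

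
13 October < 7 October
False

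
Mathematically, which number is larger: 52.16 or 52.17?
52.17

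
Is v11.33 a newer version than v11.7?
Yes. Version numbers are compared segment by segment as integers, not as decimals: minor version 33 > 7, so v11.33 > v11.7 (even though the decimal 11.33 < 11.7).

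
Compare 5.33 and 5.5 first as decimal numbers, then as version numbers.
As decimals: 5.33 < 5.5. As versions: v5.33 > v5.5 (minor version 33 > 5).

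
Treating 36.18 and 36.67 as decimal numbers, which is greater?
36.67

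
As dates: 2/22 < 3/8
True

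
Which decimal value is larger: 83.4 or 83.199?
83.4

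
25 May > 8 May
True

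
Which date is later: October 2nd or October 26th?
October 26th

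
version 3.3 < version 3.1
False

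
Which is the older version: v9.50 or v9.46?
v9.46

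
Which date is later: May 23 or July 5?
July 5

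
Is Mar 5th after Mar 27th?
No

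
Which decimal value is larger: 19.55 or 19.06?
19.55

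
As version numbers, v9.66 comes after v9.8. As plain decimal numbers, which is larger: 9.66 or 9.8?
9.8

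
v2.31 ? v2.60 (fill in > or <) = <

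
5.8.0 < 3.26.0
False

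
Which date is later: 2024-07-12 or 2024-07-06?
2024-07-12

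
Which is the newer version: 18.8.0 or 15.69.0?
18.8.0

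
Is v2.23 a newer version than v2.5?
Yes. Version numbers are compared segment by segment as integers, not as decimals: minor version 23 > 5, so v2.23 > v2.5 (even though the decimal 2.23 < 2.5).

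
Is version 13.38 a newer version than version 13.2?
Yes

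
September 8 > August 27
True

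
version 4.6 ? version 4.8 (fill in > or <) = <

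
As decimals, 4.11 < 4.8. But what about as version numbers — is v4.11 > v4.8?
True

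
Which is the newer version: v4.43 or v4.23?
v4.43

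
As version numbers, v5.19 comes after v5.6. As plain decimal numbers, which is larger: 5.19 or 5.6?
5.6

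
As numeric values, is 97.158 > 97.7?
False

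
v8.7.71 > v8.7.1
True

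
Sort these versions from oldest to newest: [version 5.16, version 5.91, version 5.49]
[version 5.16, version 5.49, version 5.91]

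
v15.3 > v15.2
True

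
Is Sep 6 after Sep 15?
No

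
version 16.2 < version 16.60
True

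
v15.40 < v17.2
True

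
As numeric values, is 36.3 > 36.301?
False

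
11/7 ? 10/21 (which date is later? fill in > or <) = >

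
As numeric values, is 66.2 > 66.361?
False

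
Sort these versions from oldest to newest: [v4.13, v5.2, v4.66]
[v4.13, v4.66, v5.2]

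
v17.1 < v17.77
True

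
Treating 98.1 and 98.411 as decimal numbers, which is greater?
98.411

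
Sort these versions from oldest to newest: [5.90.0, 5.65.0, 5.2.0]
[5.2.0, 5.65.0, 5.90.0]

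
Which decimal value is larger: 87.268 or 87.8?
87.8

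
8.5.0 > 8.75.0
False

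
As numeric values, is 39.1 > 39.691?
False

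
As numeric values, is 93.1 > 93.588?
False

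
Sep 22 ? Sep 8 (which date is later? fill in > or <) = >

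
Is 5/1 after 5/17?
No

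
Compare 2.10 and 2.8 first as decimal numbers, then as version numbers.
As decimals: 2.10 < 2.8. As versions: v2.10 > v2.8 (minor version 10 > 8).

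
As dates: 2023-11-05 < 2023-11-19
True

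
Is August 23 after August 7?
Yes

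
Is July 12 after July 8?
Yes. Day 12 comes after day 8 in July — this is a date comparison, not a decimal one (the decimal 7.12 would be smaller than 7.8).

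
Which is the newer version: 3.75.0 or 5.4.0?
5.4.0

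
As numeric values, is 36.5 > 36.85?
False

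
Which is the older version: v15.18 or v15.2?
v15.2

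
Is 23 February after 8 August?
No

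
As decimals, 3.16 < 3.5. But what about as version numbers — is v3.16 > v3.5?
True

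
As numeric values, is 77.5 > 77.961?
False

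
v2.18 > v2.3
True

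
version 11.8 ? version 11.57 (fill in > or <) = <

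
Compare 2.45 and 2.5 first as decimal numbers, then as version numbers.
As decimals: 2.45 < 2.5. As versions: v2.45 > v2.5 (minor version 45 > 5).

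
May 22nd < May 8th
False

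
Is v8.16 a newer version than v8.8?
Yes. Version numbers are compared segment by segment as integers, not as decimals: minor version 16 > 8, so v8.16 > v8.8 (even though the decimal 8.16 < 8.8).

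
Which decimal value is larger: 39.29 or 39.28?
39.29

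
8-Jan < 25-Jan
True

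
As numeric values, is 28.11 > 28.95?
False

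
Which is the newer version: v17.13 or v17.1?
v17.13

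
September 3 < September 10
True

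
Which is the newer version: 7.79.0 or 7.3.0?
7.79.0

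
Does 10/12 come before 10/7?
No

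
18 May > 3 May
True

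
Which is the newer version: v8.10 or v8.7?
v8.10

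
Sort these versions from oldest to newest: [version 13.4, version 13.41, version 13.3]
[version 13.3, version 13.4, version 13.41]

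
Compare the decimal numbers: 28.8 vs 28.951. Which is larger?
28.951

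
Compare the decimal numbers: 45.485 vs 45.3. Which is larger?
45.485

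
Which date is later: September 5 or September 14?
September 14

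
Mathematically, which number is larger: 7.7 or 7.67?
7.7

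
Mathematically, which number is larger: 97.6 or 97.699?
97.699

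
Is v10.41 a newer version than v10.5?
Yes. Version numbers are compared segment by segment as integers, not as decimals: minor version 41 > 5, so v10.41 > v10.5 (even though the decimal 10.41 < 10.5).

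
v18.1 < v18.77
True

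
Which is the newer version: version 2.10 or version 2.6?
version 2.10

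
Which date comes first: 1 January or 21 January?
1 January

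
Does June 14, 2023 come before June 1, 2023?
No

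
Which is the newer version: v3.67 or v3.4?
v3.67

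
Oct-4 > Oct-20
False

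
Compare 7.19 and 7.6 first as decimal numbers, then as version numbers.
As decimals: 7.19 < 7.6. As versions: v7.19 > v7.6 (minor version 19 > 6).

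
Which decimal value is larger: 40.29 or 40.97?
40.97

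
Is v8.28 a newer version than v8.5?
Yes. Version numbers are compared segment by segment as integers, not as decimals: minor version 28 > 5, so v8.28 > v8.5 (even though the decimal 8.28 < 8.5).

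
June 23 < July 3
True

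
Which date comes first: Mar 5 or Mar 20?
Mar 5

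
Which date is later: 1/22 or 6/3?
6/3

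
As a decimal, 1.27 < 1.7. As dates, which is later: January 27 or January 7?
January 27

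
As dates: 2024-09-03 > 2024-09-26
False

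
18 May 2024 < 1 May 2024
False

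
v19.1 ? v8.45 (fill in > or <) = >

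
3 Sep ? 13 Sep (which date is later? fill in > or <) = <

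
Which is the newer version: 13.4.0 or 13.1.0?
13.4.0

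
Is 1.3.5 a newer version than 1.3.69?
No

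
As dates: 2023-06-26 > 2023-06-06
True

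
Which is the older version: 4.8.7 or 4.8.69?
4.8.7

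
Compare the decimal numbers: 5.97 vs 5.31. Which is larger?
5.97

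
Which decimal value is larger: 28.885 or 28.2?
28.885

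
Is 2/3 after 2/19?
No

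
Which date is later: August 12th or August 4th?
August 12th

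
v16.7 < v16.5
False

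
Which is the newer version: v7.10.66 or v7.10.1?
v7.10.66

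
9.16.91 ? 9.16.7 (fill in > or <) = >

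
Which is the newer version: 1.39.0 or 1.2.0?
1.39.0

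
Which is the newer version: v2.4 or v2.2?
v2.4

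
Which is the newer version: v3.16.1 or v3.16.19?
v3.16.19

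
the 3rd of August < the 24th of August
True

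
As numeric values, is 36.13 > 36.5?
False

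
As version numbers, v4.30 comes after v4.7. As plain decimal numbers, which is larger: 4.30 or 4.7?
4.7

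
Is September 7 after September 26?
No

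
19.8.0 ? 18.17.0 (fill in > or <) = >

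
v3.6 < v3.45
True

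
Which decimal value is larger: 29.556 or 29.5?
29.556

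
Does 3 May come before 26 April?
No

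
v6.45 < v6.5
False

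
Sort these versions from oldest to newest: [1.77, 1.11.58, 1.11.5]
[1.11.5, 1.11.58, 1.77]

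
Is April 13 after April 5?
Yes. Day 13 comes after day 5 in April — this is a date comparison, not a decimal one (the decimal 4.13 would be smaller than 4.5).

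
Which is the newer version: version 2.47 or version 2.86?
version 2.86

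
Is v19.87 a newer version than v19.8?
Yes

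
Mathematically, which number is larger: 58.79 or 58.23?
58.79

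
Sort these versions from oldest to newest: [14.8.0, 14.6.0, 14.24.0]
[14.6.0, 14.8.0, 14.24.0]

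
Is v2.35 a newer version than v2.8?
Yes. Version numbers are compared segment by segment as integers, not as decimals: minor version 35 > 8, so v2.35 > v2.8 (even though the decimal 2.35 < 2.8).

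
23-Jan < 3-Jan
False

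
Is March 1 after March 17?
No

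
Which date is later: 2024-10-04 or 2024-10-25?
2024-10-25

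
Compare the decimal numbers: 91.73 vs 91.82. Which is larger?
91.82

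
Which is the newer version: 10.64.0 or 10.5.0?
10.64.0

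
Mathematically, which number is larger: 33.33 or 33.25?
33.33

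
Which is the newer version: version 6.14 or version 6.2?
version 6.14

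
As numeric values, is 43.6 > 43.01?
True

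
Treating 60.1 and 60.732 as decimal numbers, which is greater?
60.732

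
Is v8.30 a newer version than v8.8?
Yes. Version numbers are compared segment by segment as integers, not as decimals: minor version 30 > 8, so v8.30 > v8.8 (even though the decimal 8.30 < 8.8).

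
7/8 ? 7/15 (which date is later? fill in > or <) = <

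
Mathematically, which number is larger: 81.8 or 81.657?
81.8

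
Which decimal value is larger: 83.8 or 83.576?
83.8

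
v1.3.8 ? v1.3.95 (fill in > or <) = <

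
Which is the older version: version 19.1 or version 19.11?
version 19.1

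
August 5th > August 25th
False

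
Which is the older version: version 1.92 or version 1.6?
version 1.6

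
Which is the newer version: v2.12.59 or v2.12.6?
v2.12.59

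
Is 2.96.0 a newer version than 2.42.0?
Yes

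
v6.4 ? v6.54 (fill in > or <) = <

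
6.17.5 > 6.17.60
False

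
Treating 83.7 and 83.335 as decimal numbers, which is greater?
83.7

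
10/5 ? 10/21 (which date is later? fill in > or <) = <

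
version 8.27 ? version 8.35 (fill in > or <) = <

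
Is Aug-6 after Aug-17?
No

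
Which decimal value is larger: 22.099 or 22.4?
22.4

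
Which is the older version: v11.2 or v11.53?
v11.2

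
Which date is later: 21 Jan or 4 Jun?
4 Jun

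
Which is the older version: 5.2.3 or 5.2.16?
5.2.3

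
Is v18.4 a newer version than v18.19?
No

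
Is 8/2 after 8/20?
No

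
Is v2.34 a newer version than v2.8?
Yes. Version numbers are compared segment by segment as integers, not as decimals: minor version 34 > 8, so v2.34 > v2.8 (even though the decimal 2.34 < 2.8).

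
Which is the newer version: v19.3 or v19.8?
v19.8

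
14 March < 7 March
False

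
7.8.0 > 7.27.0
False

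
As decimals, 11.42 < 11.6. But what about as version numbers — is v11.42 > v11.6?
True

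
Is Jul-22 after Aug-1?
No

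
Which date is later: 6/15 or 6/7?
6/15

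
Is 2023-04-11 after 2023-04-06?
Yes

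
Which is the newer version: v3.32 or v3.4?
v3.32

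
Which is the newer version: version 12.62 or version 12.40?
version 12.62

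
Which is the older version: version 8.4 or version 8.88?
version 8.4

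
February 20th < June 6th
True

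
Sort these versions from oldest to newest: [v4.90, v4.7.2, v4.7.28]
[v4.7.2, v4.7.28, v4.90]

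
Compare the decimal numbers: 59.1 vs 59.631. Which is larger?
59.631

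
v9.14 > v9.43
False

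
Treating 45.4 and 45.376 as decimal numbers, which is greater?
45.4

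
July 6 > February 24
True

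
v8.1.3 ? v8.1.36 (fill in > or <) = <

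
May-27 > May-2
True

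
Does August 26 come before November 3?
Yes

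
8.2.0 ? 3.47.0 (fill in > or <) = >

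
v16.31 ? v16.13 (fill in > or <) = >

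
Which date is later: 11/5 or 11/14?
11/14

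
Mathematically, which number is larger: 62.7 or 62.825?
62.825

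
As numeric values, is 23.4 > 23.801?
False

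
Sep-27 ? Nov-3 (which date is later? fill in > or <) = <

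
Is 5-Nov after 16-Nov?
No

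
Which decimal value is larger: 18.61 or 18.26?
18.61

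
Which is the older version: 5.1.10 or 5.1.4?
5.1.4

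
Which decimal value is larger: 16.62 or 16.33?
16.62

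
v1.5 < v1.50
True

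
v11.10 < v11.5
False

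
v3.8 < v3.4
False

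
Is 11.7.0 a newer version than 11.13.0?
No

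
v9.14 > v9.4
True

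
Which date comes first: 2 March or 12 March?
2 March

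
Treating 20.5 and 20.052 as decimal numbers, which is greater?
20.5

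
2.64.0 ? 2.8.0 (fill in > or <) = >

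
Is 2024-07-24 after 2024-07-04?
Yes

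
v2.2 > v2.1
True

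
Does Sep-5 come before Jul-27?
No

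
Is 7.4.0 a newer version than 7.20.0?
No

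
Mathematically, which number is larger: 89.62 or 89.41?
89.62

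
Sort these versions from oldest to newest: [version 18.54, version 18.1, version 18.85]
[version 18.1, version 18.54, version 18.85]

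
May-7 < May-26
True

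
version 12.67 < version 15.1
True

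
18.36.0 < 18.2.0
False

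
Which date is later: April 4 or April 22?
April 22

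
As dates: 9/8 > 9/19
False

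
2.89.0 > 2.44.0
True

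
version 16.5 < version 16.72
True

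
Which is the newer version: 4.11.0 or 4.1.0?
4.11.0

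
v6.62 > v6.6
True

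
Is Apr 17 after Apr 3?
Yes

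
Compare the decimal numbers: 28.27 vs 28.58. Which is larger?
28.58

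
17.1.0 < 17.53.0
True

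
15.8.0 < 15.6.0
False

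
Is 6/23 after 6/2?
Yes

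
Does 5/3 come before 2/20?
No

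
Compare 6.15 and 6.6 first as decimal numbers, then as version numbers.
As decimals: 6.15 < 6.6. As versions: v6.15 > v6.6 (minor version 15 > 6).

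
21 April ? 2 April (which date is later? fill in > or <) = >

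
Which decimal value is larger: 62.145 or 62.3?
62.3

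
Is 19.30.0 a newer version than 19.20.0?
Yes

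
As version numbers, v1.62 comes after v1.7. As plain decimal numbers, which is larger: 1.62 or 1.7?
1.7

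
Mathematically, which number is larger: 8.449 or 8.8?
8.8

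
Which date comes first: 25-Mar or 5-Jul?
25-Mar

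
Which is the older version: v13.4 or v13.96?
v13.4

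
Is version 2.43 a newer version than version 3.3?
No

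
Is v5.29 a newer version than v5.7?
Yes. Version numbers are compared segment by segment as integers, not as decimals: minor version 29 > 7, so v5.29 > v5.7 (even though the decimal 5.29 < 5.7).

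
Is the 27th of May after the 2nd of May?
Yes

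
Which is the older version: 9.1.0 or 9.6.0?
9.1.0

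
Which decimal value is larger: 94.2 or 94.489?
94.489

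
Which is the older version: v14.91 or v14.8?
v14.8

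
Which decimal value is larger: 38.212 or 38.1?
38.212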